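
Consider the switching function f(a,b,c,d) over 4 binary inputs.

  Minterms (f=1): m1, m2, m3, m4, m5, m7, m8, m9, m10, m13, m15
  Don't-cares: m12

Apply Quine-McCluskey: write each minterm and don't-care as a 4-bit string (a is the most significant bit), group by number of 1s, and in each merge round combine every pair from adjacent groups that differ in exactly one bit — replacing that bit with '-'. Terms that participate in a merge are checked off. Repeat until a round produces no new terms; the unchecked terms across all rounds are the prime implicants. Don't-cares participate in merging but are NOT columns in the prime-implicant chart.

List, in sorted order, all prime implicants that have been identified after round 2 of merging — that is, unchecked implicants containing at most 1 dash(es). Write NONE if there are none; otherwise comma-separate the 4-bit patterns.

-010, 001-, 10-0

Round 0: 0001✓ 0010✓ 0011✓ 0100✓ 0101✓ 0111✓ 1000✓ 1001✓ 1010✓ 1100✓ 1101✓ 1111✓
Round 1: -001✓ -010 -100✓ -101✓ -111✓ 0-01✓ 0-11✓ 00-1✓ 001- 01-1✓ 010-✓ 1-00✓ 1-01✓ 10-0 100-✓ 11-1✓ 110-✓
Round 2: --01 -1-1 -10- 0--1 1-0-
PIs = {--01, -010, -1-1, -10-, 0--1, 001-, 1-0-, 10-0}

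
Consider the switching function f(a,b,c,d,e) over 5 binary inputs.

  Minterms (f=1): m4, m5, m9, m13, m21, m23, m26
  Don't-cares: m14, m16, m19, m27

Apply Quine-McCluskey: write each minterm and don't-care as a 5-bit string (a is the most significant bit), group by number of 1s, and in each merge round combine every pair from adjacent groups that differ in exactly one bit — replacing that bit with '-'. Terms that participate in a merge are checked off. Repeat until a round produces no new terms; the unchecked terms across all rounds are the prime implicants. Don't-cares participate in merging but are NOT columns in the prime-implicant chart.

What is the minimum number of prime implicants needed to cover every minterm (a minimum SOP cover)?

size-2^0 implicants → 00100(✓)  00101(✓)  01001(✓)  01101(✓)  01110  10000  10011(✓)  10101(✓)  10111(✓)  11010(✓)  11011(✓)
size-2^1 implicants → -0101  0-101  0010-  01-01  1-011  10-11  101-1  1101-
Unchecked terms (primes): -0101, 0-101, 0010-, 01-01, 01110, 1-011, 10-11, 10000, 101-1, 1101-
Minterm coverage:
  m4 ⊆ 0010- [E]
  m5 ⊆ -0101,0-101,0010-
  m9 ⊆ 01-01 [E]
  m13 ⊆ 0-101,01-01
  m21 ⊆ -0101,101-1
  m23 ⊆ 10-11,101-1
  m26 ⊆ 1101- [E]
E = {0010-, 01-01, 1101-}
Petrick residual → 101-1
Cover = a'b'cd' + a'bd'e + ab'ce + abc'd  |cover|=4

4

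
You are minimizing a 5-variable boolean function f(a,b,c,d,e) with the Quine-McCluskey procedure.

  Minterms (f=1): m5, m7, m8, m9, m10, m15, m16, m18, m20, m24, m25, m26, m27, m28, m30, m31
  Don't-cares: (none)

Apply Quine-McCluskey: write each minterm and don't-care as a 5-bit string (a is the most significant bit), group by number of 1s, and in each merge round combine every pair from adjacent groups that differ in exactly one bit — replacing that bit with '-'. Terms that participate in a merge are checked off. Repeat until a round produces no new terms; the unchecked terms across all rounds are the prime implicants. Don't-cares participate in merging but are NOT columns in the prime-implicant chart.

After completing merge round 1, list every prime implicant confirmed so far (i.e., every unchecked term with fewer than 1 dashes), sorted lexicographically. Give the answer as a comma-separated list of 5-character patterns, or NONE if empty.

size-2^0 implicants → 00101(✓)  00111(✓)  01000(✓)  01001(✓)  01010(✓)  01111(✓)  10000(✓)  10010(✓)  10100(✓)  11000(✓)  11001(✓)  11010(✓)  11011(✓)  11100(✓)  11110(✓)  11111(✓)
size-2^1 implicants → -1000(✓)  -1001(✓)  -1010(✓)  -1111  0-111  001-1  010-0(✓)  0100-(✓)  1-000(✓)  1-010(✓)  1-100(✓)  10-00(✓)  100-0(✓)  11-00(✓)  11-10(✓)  11-11(✓)  110-0(✓)  110-1(✓)  1100-(✓)  1101-(✓)  111-0(✓)  1111-(✓)
size-2^2 implicants → -10-0  -100-  1--00  1-0-0  11--0  11-1-  110--
Unchecked terms (primes): -10-0, -100-, -1111, 0-111, 001-1, 1--00, 1-0-0, 11--0, 11-1-, 110--

NONE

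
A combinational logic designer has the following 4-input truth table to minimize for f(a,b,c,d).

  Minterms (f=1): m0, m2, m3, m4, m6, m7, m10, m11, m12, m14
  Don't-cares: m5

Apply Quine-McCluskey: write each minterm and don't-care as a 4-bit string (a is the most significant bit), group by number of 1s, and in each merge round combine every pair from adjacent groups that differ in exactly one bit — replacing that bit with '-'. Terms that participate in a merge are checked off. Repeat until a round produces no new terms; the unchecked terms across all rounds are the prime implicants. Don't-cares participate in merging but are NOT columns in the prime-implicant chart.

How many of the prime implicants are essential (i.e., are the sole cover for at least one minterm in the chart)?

[col 0] 0000*, 0010*, 0011*, 0100*, 0101*, 0110*, 0111*, 1010*, 1011*, 1100*, 1110*
[col 1] -010*, -011*, -100*, -110*, 0-00*, 0-10*, 0-11*, 00-0*, 001-*, 01-0*, 01-1*, 010-*, 011-*, 1-10*, 101-*, 11-0*
[col 2] --10, -01-, -1-0, 0--0, 0-1-, 01--
Prime implicants: --10, -01-, -1-0, 0--0, 0-1-, 01--
PI chart (minterm → PIs covering it):
  0 | 0--0  (sole → essential)
  2 | --10,-01-,0--0,0-1-
  3 | -01-,0-1-
  4 | -1-0,0--0,01--
  6 | --10,-1-0,0--0,0-1-,01--
  7 | 0-1-,01--
  10 | --10,-01-
  11 | -01-  (sole → essential)
  12 | -1-0  (sole → essential)
  14 | --10,-1-0
Essential prime implicants: -01-, -1-0, 0--0

3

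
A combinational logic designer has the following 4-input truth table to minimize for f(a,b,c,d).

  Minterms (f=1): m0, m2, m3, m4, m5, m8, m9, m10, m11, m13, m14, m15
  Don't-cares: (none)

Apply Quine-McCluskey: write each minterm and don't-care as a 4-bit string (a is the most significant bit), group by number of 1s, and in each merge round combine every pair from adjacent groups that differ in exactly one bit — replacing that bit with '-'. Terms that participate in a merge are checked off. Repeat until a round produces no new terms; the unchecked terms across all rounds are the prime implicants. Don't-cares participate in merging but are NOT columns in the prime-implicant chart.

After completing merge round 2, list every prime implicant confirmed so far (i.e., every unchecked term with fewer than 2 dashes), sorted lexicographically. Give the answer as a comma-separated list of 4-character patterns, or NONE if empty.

-101, 0-00, 010-

Round 0: 0000✓ 0010✓ 0011✓ 0100✓ 0101✓ 1000✓ 1001✓ 1010✓ 1011✓ 1101✓ 1110✓ 1111✓
Round 1: -000✓ -010✓ -011✓ -101 0-00 00-0✓ 001-✓ 010- 1-01✓ 1-10✓ 1-11✓ 10-0✓ 10-1✓ 100-✓ 101-✓ 11-1✓ 111-✓
Round 2: -0-0 -01- 1--1 1-1- 10--
PIs = {-0-0, -01-, -101, 0-00, 010-, 1--1, 1-1-, 10--}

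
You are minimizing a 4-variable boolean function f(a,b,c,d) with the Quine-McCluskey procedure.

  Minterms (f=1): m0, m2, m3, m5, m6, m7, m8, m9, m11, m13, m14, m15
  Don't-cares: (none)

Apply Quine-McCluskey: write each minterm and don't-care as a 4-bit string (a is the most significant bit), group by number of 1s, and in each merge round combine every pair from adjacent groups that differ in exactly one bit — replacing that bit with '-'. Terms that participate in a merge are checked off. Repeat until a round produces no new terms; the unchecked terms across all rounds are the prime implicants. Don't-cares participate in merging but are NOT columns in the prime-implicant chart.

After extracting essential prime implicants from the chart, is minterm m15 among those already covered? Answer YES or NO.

YES

size-2^0 implicants → 0000(✓)  0010(✓)  0011(✓)  0101(✓)  0110(✓)  0111(✓)  1000(✓)  1001(✓)  1011(✓)  1101(✓)  1110(✓)  1111(✓)
size-2^1 implicants → -000  -011(✓)  -101(✓)  -110(✓)  -111(✓)  0-10(✓)  0-11(✓)  00-0  001-(✓)  01-1(✓)  011-(✓)  1-01(✓)  1-11(✓)  10-1(✓)  100-  11-1(✓)  111-(✓)
size-2^2 implicants → --11  -1-1  -11-  0-1-  1--1
Unchecked terms (primes): --11, -000, -1-1, -11-, 0-1-, 00-0, 1--1, 100-
Minterm coverage:
  m0 ⊆ -000,00-0
  m2 ⊆ 0-1-,00-0
  m3 ⊆ --11,0-1-
  m5 ⊆ -1-1 [E]
  m6 ⊆ -11-,0-1-
  m7 ⊆ --11,-1-1,-11-,0-1-
  m8 ⊆ -000,100-
  m9 ⊆ 1--1,100-
  m11 ⊆ --11,1--1
  m13 ⊆ -1-1,1--1
  m14 ⊆ -11- [E]
  m15 ⊆ --11,-1-1,-11-,1--1
E = {-1-1, -11-}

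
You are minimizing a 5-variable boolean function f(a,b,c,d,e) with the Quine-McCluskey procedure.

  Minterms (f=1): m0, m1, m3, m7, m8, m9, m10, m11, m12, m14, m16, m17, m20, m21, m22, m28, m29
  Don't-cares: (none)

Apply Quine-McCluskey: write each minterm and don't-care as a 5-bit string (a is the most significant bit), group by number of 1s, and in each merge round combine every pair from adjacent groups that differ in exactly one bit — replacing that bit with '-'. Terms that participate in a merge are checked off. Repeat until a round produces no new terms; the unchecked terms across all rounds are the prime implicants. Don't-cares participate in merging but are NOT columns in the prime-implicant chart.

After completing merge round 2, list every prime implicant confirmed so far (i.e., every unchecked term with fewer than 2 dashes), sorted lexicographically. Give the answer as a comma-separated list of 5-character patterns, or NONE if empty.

-1100, 00-11, 101-0

size-2^0 implicants → 00000(✓)  00001(✓)  00011(✓)  00111(✓)  01000(✓)  01001(✓)  01010(✓)  01011(✓)  01100(✓)  01110(✓)  10000(✓)  10001(✓)  10100(✓)  10101(✓)  10110(✓)  11100(✓)  11101(✓)
size-2^1 implicants → -0000(✓)  -0001(✓)  -1100  0-000(✓)  0-001(✓)  0-011(✓)  00-11  000-1(✓)  0000-(✓)  01-00(✓)  01-10(✓)  010-0(✓)  010-1(✓)  0100-(✓)  0101-(✓)  011-0(✓)  1-100(✓)  1-101(✓)  10-00(✓)  10-01(✓)  1000-(✓)  101-0  1010-(✓)  1110-(✓)
size-2^2 implicants → -000-  0-0-1  0-00-  01--0  010--  1-10-  10-0-
Unchecked terms (primes): -000-, -1100, 0-0-1, 0-00-, 00-11, 01--0, 010--, 1-10-, 10-0-, 101-0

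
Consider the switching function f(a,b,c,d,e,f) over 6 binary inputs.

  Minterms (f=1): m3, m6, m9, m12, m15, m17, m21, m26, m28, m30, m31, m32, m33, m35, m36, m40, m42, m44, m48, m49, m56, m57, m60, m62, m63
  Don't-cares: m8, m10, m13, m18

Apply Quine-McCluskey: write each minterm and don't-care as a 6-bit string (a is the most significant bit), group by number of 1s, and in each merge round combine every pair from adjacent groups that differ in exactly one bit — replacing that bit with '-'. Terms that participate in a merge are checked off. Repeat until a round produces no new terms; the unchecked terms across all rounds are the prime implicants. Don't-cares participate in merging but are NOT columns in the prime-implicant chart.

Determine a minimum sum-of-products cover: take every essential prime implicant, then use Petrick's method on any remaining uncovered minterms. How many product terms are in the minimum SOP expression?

[col 0] 000011*, 000110, 001000*, 001001*, 001010*, 001100*, 001101*, 001111*, 010001*, 010010*, 010101*, 011010*, 011100*, 011110*, 011111*, 100000*, 100001*, 100011*, 100100*, 101000*, 101010*, 101100*, 110000*, 110001*, 111000*, 111001*, 111100*, 111110*, 111111*
[col 1] -00011, -01000*, -01010*, -01100*, -10001, -11100*, -11110*, -11111*, 0-1010, 0-1100*, 0-1111, 001-00*, 001-01*, 0010-0*, 00100-*, 0011-1, 00110-*, 01-010, 010-01, 011-10, 0111-0*, 01111-*, 1-0000*, 1-0001*, 1-1000*, 1-1100*, 10-000*, 10-100*, 100-00*, 1000-1, 10000-*, 101-00*, 1010-0*, 11-000*, 11-001*, 11000-*, 111-00*, 11100-*, 1111-0*, 11111-*
[col 2] --1100, -01-00, -010-0, -111-0, -1111-, 001-0-, 1--000, 1-000-, 1-1-00, 10--00, 11-00-
Prime implicants: --1100, -00011, -01-00, -010-0, -10001, -111-0, -1111-, 0-1010, 0-1111, 000110, 001-0-, 0011-1, 01-010, 010-01, 011-10, 1--000, 1-000-, 1-1-00, 10--00, 1000-1, 11-00-
PI chart (minterm → PIs covering it):
  3 | -00011  (sole → essential)
  6 | 000110  (sole → essential)
  9 | 001-0-  (sole → essential)
  12 | --1100,-01-00,001-0-
  15 | 0-1111,0011-1
  17 | -10001,010-01
  21 | 010-01  (sole → essential)
  26 | 0-1010,01-010,011-10
  28 | --1100,-111-0
  30 | -111-0,-1111-,011-10
  31 | -1111-,0-1111
  32 | 1--000,1-000-,10--00
  33 | 1-000-,1000-1
  35 | -00011,1000-1
  36 | 10--00  (sole → essential)
  40 | -01-00,-010-0,1--000,1-1-00,10--00
  42 | -010-0  (sole → essential)
  44 | --1100,-01-00,1-1-00,10--00
  48 | 1--000,1-000-,11-00-
  49 | -10001,1-000-,11-00-
  56 | 1--000,1-1-00,11-00-
  57 | 11-00-  (sole → essential)
  60 | --1100,-111-0,1-1-00
  62 | -111-0,-1111-
  63 | -1111-  (sole → essential)
Essential prime implicants: -00011, -010-0, -1111-, 000110, 001-0-, 010-01, 10--00, 11-00-
Petrick residual → --1100, 0-1010, 0-1111, 1-000-
Minimum SOP uses 12 PIs: cde'f' + b'c'd'ef + b'cd'f' + bcde + a'cd'ef' + a'cdef + a'b'c'def' + a'b'ce' + a'bc'e'f + ac'd'e' + ab'e'f' + abd'e'

12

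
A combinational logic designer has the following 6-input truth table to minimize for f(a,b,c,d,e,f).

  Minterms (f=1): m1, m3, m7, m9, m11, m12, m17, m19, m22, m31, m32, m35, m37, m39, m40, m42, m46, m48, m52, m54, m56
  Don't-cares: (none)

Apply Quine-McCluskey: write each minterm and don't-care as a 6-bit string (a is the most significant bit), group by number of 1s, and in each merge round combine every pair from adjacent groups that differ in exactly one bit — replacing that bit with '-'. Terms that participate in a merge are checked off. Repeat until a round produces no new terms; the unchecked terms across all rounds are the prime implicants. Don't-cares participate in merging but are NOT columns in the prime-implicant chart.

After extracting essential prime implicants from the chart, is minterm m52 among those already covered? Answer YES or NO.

size-2^0 implicants → 000001(✓)  000011(✓)  000111(✓)  001001(✓)  001011(✓)  001100  010001(✓)  010011(✓)  010110(✓)  011111  100000(✓)  100011(✓)  100101(✓)  100111(✓)  101000(✓)  101010(✓)  101110(✓)  110000(✓)  110100(✓)  110110(✓)  111000(✓)
size-2^1 implicants → -00011(✓)  -00111(✓)  -10110  0-0001(✓)  0-0011(✓)  00-001(✓)  00-011(✓)  000-11(✓)  0000-1(✓)  0010-1(✓)  0100-1(✓)  1-0000(✓)  1-1000(✓)  10-000(✓)  100-11(✓)  1001-1  101-10  1010-0  11-000(✓)  110-00  1101-0
size-2^2 implicants → -00-11  0-00-1  00-0-1  1--000
Unchecked terms (primes): -00-11, -10110, 0-00-1, 00-0-1, 001100, 011111, 1--000, 1001-1, 101-10, 1010-0, 110-00, 1101-0
Minterm coverage:
  m1 ⊆ 0-00-1,00-0-1
  m3 ⊆ -00-11,0-00-1,00-0-1
  m7 ⊆ -00-11 [E]
  m9 ⊆ 00-0-1 [E]
  m11 ⊆ 00-0-1 [E]
  m12 ⊆ 001100 [E]
  m17 ⊆ 0-00-1 [E]
  m19 ⊆ 0-00-1 [E]
  m22 ⊆ -10110 [E]
  m31 ⊆ 011111 [E]
  m32 ⊆ 1--000 [E]
  m35 ⊆ -00-11 [E]
  m37 ⊆ 1001-1 [E]
  m39 ⊆ -00-11,1001-1
  m40 ⊆ 1--000,1010-0
  m42 ⊆ 101-10,1010-0
  m46 ⊆ 101-10 [E]
  m48 ⊆ 1--000,110-00
  m52 ⊆ 110-00,1101-0
  m54 ⊆ -10110,1101-0
  m56 ⊆ 1--000 [E]
E = {-00-11, -10110, 0-00-1, 00-0-1, 001100, 011111, 1--000, 1001-1, 101-10}

NO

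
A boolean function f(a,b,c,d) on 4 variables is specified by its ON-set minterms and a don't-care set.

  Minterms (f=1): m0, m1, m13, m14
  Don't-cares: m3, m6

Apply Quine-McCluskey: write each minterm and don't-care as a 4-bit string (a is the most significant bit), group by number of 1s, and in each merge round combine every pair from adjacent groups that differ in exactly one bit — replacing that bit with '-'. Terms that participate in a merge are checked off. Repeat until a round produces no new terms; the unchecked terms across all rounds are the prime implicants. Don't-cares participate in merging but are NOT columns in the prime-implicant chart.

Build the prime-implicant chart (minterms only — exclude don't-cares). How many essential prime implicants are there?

3

[col 0] 0000*, 0001*, 0011*, 0110*, 1101, 1110*
[col 1] -110, 00-1, 000-
Prime implicants: -110, 00-1, 000-, 1101
PI chart (minterm → PIs covering it):
  0 | 000-  (sole → essential)
  1 | 00-1,000-
  13 | 1101  (sole → essential)
  14 | -110  (sole → essential)
Essential prime implicants: -110, 000-, 1101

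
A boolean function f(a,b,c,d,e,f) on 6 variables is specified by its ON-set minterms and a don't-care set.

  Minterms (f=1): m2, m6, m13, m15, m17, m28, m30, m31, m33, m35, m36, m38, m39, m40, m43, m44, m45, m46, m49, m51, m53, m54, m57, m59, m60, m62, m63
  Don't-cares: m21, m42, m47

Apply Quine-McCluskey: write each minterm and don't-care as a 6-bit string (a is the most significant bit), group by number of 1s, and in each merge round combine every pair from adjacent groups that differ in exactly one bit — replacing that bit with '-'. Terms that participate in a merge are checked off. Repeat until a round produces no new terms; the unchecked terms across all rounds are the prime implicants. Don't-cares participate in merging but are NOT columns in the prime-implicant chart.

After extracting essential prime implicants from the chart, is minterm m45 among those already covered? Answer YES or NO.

YES

Round 0: 000010✓ 000110✓ 001101✓ 001111✓ 010001✓ 010101✓ 011100✓ 011110✓ 011111✓ 100001✓ 100011✓ 100100✓ 100110✓ 100111✓ 101000✓ 101010✓ 101011✓ 101100✓ 101101✓ 101110✓ 101111✓ 110001✓ 110011✓ 110101✓ 110110✓ 111001✓ 111011✓ 111100✓ 111110✓ 111111✓
Round 1: -00110 -01101✓ -01111✓ -10001✓ -10101✓ -11100✓ -11110✓ -11111✓ 0-1111✓ 000-10 0011-1✓ 010-01✓ 0111-0✓ 01111-✓ 1-0001✓ 1-0011✓ 1-0110✓ 1-1011✓ 1-1100✓ 1-1110✓ 1-1111✓ 10-011✓ 10-100✓ 10-110✓ 10-111✓ 100-11✓ 1000-1✓ 1001-0✓ 10011-✓ 101-00✓ 101-10✓ 101-11✓ 1010-0✓ 10101-✓ 1011-0✓ 1011-1✓ 10110-✓ 10111-✓ 11-001✓ 11-011✓ 11-110✓ 110-01✓ 1100-1✓ 111-11✓ 1110-1✓ 1111-0✓ 11111-✓
Round 2: --1111 -011-1 -10-01 -111-0 -1111- 1--011 1--110 1-00-1 1-1-11 1-11-0 1-111- 10--11 10-1-0 10-11- 101--0 101-1- 1011-- 11-0-1
PIs = {--1111, -00110, -011-1, -10-01, -111-0, -1111-, 000-10, 1--011, 1--110, 1-00-1, 1-1-11, 1-11-0, 1-111-, 10--11, 10-1-0, 10-11-, 101--0, 101-1-, 1011--, 11-0-1}
Coverage chart:
  m2: 000-10 ←essential
  m6: -00110,000-10
  m13: -011-1 ←essential
  m15: --1111,-011-1
  m17: -10-01 ←essential
  m28: -111-0 ←essential
  m30: -111-0,-1111-
  m31: --1111,-1111-
  m33: 1-00-1 ←essential
  m35: 1--011,1-00-1,10--11
  m36: 10-1-0 ←essential
  m38: -00110,1--110,10-1-0,10-11-
  m39: 10--11,10-11-
  m40: 101--0 ←essential
  m43: 1--011,1-1-11,10--11,101-1-
  m44: 1-11-0,10-1-0,101--0,1011--
  m45: -011-1,1011--
  m46: 1--110,1-11-0,1-111-,10-1-0,10-11-,101--0,101-1-,1011--
  m49: -10-01,1-00-1,11-0-1
  m51: 1--011,1-00-1,11-0-1
  m53: -10-01 ←essential
  m54: 1--110 ←essential
  m57: 11-0-1 ←essential
  m59: 1--011,1-1-11,11-0-1
  m60: -111-0,1-11-0
  m62: -111-0,-1111-,1--110,1-11-0,1-111-
  m63: --1111,-1111-,1-1-11,1-111-
Essential: -011-1, -10-01, -111-0, 000-10, 1--110, 1-00-1, 10-1-0, 101--0, 11-0-1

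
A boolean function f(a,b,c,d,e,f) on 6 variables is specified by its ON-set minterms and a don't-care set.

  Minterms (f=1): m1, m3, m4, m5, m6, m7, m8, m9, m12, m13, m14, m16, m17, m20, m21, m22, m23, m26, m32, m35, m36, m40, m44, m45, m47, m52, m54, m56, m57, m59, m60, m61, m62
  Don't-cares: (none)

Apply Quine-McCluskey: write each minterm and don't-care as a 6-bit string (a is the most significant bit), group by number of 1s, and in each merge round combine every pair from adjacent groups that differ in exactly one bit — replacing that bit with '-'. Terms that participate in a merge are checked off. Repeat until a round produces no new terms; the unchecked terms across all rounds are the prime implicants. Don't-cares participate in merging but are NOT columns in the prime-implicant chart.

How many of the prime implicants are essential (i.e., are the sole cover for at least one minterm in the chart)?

9

size-2^0 implicants → 000001(✓)  000011(✓)  000100(✓)  000101(✓)  000110(✓)  000111(✓)  001000(✓)  001001(✓)  001100(✓)  001101(✓)  001110(✓)  010000(✓)  010001(✓)  010100(✓)  010101(✓)  010110(✓)  010111(✓)  011010  100000(✓)  100011(✓)  100100(✓)  101000(✓)  101100(✓)  101101(✓)  101111(✓)  110100(✓)  110110(✓)  111000(✓)  111001(✓)  111011(✓)  111100(✓)  111101(✓)  111110(✓)
size-2^1 implicants → -00011  -00100(✓)  -01000(✓)  -01100(✓)  -01101(✓)  -10100(✓)  -10110(✓)  0-0001(✓)  0-0100(✓)  0-0101(✓)  0-0110(✓)  0-0111(✓)  00-001(✓)  00-100(✓)  00-101(✓)  00-110(✓)  000-01(✓)  000-11(✓)  0000-1(✓)  0001-0(✓)  0001-1(✓)  00010-(✓)  00011-(✓)  001-00(✓)  001-01(✓)  00100-(✓)  0011-0(✓)  00110-(✓)  010-00(✓)  010-01(✓)  01000-(✓)  0101-0(✓)  0101-1(✓)  01010-(✓)  01011-(✓)  1-0100(✓)  1-1000(✓)  1-1100(✓)  1-1101(✓)  10-000(✓)  10-100(✓)  100-00(✓)  101-00(✓)  1011-1  10110-(✓)  11-100(✓)  11-110(✓)  1101-0(✓)  111-00(✓)  111-01(✓)  1110-1  11100-(✓)  1111-0(✓)  11110-(✓)
size-2^2 implicants → --0100  -0-100  -01-00  -0110-  -101-0  0-0-01  0-01-0(✓)  0-01-1(✓)  0-010-(✓)  0-011-(✓)  00--01  00-1-0  00-10-  000--1  0001--(✓)  001-0-  010-0-  0101--(✓)  1--100  1-1-00  1-110-  10--00  11-1-0  111-0-
size-2^3 implicants → 0-01--
Unchecked terms (primes): --0100, -0-100, -00011, -01-00, -0110-, -101-0, 0-0-01, 0-01--, 00--01, 00-1-0, 00-10-, 000--1, 001-0-, 010-0-, 011010, 1--100, 1-1-00, 1-110-, 10--00, 1011-1, 11-1-0, 111-0-, 1110-1
Minterm coverage:
  m1 ⊆ 0-0-01,00--01,000--1
  m3 ⊆ -00011,000--1
  m4 ⊆ --0100,-0-100,0-01--,00-1-0,00-10-
  m5 ⊆ 0-0-01,0-01--,00--01,00-10-,000--1
  m6 ⊆ 0-01--,00-1-0
  m7 ⊆ 0-01--,000--1
  m8 ⊆ -01-00,001-0-
  m9 ⊆ 00--01,001-0-
  m12 ⊆ -0-100,-01-00,-0110-,00-1-0,00-10-,001-0-
  m13 ⊆ -0110-,00--01,00-10-,001-0-
  m14 ⊆ 00-1-0 [E]
  m16 ⊆ 010-0- [E]
  m17 ⊆ 0-0-01,010-0-
  m20 ⊆ --0100,-101-0,0-01--,010-0-
  m21 ⊆ 0-0-01,0-01--,010-0-
  m22 ⊆ -101-0,0-01--
  m23 ⊆ 0-01-- [E]
  m26 ⊆ 011010 [E]
  m32 ⊆ 10--00 [E]
  m35 ⊆ -00011 [E]
  m36 ⊆ --0100,-0-100,1--100,10--00
  m40 ⊆ -01-00,1-1-00,10--00
  m44 ⊆ -0-100,-01-00,-0110-,1--100,1-1-00,1-110-,10--00
  m45 ⊆ -0110-,1-110-,1011-1
  m47 ⊆ 1011-1 [E]
  m52 ⊆ --0100,-101-0,1--100,11-1-0
  m54 ⊆ -101-0,11-1-0
  m56 ⊆ 1-1-00,111-0-
  m57 ⊆ 111-0-,1110-1
  m59 ⊆ 1110-1 [E]
  m60 ⊆ 1--100,1-1-00,1-110-,11-1-0,111-0-
  m61 ⊆ 1-110-,111-0-
  m62 ⊆ 11-1-0 [E]
E = {-00011, 0-01--, 00-1-0, 010-0-, 011010, 10--00, 1011-1, 11-1-0, 1110-1}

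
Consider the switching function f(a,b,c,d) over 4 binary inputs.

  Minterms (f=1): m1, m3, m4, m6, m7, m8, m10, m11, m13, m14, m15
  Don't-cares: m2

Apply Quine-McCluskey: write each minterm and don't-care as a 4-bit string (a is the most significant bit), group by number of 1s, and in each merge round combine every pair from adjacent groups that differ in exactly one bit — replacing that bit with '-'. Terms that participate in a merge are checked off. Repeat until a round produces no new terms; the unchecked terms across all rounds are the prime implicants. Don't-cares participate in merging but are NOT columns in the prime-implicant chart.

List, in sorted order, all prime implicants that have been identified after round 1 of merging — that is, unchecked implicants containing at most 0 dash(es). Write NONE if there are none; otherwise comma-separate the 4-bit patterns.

NONE

[col 0] 0001*, 0010*, 0011*, 0100*, 0110*, 0111*, 1000*, 1010*, 1011*, 1101*, 1110*, 1111*
[col 1] -010*, -011*, -110*, -111*, 0-10*, 0-11*, 00-1, 001-*, 01-0, 011-*, 1-10*, 1-11*, 10-0, 101-*, 11-1, 111-*
[col 2] --10*, --11*, -01-*, -11-*, 0-1-*, 1-1-*
[col 3] --1-
Prime implicants: --1-, 00-1, 01-0, 10-0, 11-1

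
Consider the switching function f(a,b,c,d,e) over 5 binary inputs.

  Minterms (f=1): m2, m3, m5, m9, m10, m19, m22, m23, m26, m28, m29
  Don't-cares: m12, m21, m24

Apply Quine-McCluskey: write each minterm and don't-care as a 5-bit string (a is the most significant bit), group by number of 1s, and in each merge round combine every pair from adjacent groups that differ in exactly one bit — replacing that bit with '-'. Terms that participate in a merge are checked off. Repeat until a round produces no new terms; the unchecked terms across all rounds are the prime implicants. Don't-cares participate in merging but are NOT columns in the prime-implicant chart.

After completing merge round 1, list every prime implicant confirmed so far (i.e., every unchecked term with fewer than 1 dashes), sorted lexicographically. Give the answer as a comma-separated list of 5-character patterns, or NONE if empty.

01001

size-2^0 implicants → 00010(✓)  00011(✓)  00101(✓)  01001  01010(✓)  01100(✓)  10011(✓)  10101(✓)  10110(✓)  10111(✓)  11000(✓)  11010(✓)  11100(✓)  11101(✓)
size-2^1 implicants → -0011  -0101  -1010  -1100  0-010  0001-  1-101  10-11  101-1  1011-  11-00  110-0  1110-
Unchecked terms (primes): -0011, -0101, -1010, -1100, 0-010, 0001-, 01001, 1-101, 10-11, 101-1, 1011-, 11-00, 110-0, 1110-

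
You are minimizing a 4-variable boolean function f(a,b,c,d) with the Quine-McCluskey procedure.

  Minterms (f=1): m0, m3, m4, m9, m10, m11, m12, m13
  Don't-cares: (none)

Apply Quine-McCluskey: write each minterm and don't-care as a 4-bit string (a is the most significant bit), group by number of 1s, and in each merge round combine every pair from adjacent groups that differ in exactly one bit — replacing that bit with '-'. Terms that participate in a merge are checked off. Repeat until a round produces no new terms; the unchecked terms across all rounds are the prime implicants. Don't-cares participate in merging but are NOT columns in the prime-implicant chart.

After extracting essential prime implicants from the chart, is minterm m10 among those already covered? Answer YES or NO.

YES

Round 0: 0000✓ 0011✓ 0100✓ 1001✓ 1010✓ 1011✓ 1100✓ 1101✓
Round 1: -011 -100 0-00 1-01 10-1 101- 110-
PIs = {-011, -100, 0-00, 1-01, 10-1, 101-, 110-}
Coverage chart:
  m0: 0-00 ←essential
  m3: -011 ←essential
  m4: -100,0-00
  m9: 1-01,10-1
  m10: 101- ←essential
  m11: -011,10-1,101-
  m12: -100,110-
  m13: 1-01,110-
Essential: -011, 0-00, 101-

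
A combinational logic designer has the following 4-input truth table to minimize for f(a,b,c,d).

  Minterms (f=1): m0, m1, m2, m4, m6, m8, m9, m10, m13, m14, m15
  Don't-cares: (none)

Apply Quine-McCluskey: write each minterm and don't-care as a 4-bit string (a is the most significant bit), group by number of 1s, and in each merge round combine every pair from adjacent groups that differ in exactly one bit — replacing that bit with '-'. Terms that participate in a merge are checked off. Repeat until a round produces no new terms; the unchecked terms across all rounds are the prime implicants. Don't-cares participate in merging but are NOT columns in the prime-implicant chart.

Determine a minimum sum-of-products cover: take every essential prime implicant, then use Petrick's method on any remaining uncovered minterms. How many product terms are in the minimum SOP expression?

[col 0] 0000*, 0001*, 0010*, 0100*, 0110*, 1000*, 1001*, 1010*, 1101*, 1110*, 1111*
[col 1] -000*, -001*, -010*, -110*, 0-00*, 0-10*, 00-0*, 000-*, 01-0*, 1-01, 1-10*, 10-0*, 100-*, 11-1, 111-
[col 2] --10, -0-0, -00-, 0--0
Prime implicants: --10, -0-0, -00-, 0--0, 1-01, 11-1, 111-
PI chart (minterm → PIs covering it):
  0 | -0-0,-00-,0--0
  1 | -00-  (sole → essential)
  2 | --10,-0-0,0--0
  4 | 0--0  (sole → essential)
  6 | --10,0--0
  8 | -0-0,-00-
  9 | -00-,1-01
  10 | --10,-0-0
  13 | 1-01,11-1
  14 | --10,111-
  15 | 11-1,111-
Essential prime implicants: -00-, 0--0
Petrick residual → --10, 11-1
Minimum SOP uses 4 PIs: cd' + b'c' + a'd' + abd

4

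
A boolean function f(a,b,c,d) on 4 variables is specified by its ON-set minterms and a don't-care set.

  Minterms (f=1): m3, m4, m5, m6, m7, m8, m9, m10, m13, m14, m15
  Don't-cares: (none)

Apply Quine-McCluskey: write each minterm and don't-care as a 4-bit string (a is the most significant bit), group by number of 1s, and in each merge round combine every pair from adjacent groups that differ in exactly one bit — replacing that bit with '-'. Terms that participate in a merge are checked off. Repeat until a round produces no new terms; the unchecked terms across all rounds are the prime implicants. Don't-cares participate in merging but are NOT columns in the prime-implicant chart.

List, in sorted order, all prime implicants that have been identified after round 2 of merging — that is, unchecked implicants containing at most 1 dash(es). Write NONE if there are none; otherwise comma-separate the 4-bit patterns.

0-11, 1-01, 1-10, 10-0, 100-

Round 0: 0011✓ 0100✓ 0101✓ 0110✓ 0111✓ 1000✓ 1001✓ 1010✓ 1101✓ 1110✓ 1111✓
Round 1: -101✓ -110✓ -111✓ 0-11 01-0✓ 01-1✓ 010-✓ 011-✓ 1-01 1-10 10-0 100- 11-1✓ 111-✓
Round 2: -1-1 -11- 01--
PIs = {-1-1, -11-, 0-11, 01--, 1-01, 1-10, 10-0, 100-}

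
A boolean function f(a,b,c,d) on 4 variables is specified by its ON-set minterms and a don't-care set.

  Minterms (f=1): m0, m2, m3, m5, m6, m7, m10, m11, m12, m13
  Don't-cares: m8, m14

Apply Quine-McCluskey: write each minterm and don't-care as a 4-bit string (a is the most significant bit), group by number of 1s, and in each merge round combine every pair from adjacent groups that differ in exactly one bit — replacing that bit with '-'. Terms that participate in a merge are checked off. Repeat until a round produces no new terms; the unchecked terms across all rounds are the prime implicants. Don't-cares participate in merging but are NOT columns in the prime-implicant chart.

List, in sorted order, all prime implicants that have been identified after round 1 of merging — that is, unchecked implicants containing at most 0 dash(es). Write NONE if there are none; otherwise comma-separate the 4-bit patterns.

[col 0] 0000*, 0010*, 0011*, 0101*, 0110*, 0111*, 1000*, 1010*, 1011*, 1100*, 1101*, 1110*
[col 1] -000*, -010*, -011*, -101, -110*, 0-10*, 0-11*, 00-0*, 001-*, 01-1, 011-*, 1-00*, 1-10*, 10-0*, 101-*, 11-0*, 110-
[col 2] --10, -0-0, -01-, 0-1-, 1--0
Prime implicants: --10, -0-0, -01-, -101, 0-1-, 01-1, 1--0, 110-

NONE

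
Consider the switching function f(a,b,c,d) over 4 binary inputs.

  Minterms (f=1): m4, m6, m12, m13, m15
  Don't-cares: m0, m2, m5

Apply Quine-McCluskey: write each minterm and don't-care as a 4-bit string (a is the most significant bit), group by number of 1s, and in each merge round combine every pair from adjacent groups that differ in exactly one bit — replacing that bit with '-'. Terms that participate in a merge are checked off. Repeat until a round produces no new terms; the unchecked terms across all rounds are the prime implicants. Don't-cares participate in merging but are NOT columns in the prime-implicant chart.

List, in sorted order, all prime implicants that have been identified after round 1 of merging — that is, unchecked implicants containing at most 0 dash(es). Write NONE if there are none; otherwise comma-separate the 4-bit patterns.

NONE

[col 0] 0000*, 0010*, 0100*, 0101*, 0110*, 1100*, 1101*, 1111*
[col 1] -100*, -101*, 0-00*, 0-10*, 00-0*, 01-0*, 010-*, 11-1, 110-*
[col 2] -10-, 0--0
Prime implicants: -10-, 0--0, 11-1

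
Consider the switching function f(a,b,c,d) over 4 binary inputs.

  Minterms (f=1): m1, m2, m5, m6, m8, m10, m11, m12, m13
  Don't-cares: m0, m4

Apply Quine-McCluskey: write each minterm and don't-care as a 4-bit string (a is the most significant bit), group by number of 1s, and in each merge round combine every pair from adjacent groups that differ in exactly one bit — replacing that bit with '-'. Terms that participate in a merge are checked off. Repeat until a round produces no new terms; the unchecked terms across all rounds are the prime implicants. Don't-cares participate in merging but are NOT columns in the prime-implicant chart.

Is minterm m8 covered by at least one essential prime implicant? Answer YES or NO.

NO

Round 0: 0000✓ 0001✓ 0010✓ 0100✓ 0101✓ 0110✓ 1000✓ 1010✓ 1011✓ 1100✓ 1101✓
Round 1: -000✓ -010✓ -100✓ -101✓ 0-00✓ 0-01✓ 0-10✓ 00-0✓ 000-✓ 01-0✓ 010-✓ 1-00✓ 10-0✓ 101- 110-✓
Round 2: --00 -0-0 -10- 0--0 0-0-
PIs = {--00, -0-0, -10-, 0--0, 0-0-, 101-}
Coverage chart:
  m1: 0-0- ←essential
  m2: -0-0,0--0
  m5: -10-,0-0-
  m6: 0--0 ←essential
  m8: --00,-0-0
  m10: -0-0,101-
  m11: 101- ←essential
  m12: --00,-10-
  m13: -10- ←essential
Essential: -10-, 0--0, 0-0-, 101-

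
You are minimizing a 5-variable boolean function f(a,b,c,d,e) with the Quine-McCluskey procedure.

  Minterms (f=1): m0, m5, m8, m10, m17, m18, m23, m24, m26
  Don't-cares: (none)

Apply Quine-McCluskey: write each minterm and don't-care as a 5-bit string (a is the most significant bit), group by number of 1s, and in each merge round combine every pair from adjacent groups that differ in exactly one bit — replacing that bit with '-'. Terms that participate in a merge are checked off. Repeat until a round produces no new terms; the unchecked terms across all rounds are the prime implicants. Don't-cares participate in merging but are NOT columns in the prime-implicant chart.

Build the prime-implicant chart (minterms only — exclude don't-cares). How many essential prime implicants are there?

6

size-2^0 implicants → 00000(✓)  00101  01000(✓)  01010(✓)  10001  10010(✓)  10111  11000(✓)  11010(✓)
size-2^1 implicants → -1000(✓)  -1010(✓)  0-000  010-0(✓)  1-010  110-0(✓)
size-2^2 implicants → -10-0
Unchecked terms (primes): -10-0, 0-000, 00101, 1-010, 10001, 10111
Minterm coverage:
  m0 ⊆ 0-000 [E]
  m5 ⊆ 00101 [E]
  m8 ⊆ -10-0,0-000
  m10 ⊆ -10-0 [E]
  m17 ⊆ 10001 [E]
  m18 ⊆ 1-010 [E]
  m23 ⊆ 10111 [E]
  m24 ⊆ -10-0 [E]
  m26 ⊆ -10-0,1-010
E = {-10-0, 0-000, 00101, 1-010, 10001, 10111}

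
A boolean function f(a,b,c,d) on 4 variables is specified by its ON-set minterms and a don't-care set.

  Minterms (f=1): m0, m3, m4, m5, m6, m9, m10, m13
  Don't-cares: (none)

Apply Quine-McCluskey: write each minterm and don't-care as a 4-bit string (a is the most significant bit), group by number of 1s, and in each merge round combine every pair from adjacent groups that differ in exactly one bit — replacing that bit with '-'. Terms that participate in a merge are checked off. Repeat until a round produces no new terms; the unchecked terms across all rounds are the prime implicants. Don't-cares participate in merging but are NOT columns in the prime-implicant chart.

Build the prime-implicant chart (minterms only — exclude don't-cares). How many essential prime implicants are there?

Round 0: 0000✓ 0011 0100✓ 0101✓ 0110✓ 1001✓ 1010 1101✓
Round 1: -101 0-00 01-0 010- 1-01
PIs = {-101, 0-00, 0011, 01-0, 010-, 1-01, 1010}
Coverage chart:
  m0: 0-00 ←essential
  m3: 0011 ←essential
  m4: 0-00,01-0,010-
  m5: -101,010-
  m6: 01-0 ←essential
  m9: 1-01 ←essential
  m10: 1010 ←essential
  m13: -101,1-01
Essential: 0-00, 0011, 01-0, 1-01, 1010

5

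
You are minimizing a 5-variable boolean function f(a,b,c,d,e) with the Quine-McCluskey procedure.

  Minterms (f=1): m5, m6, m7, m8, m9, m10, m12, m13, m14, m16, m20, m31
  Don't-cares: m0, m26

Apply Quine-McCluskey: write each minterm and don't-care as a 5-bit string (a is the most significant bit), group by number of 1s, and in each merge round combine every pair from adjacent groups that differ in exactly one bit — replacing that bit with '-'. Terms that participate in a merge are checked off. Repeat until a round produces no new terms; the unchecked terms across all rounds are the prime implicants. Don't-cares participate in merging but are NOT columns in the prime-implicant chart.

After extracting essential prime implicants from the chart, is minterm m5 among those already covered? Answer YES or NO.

[col 0] 00000*, 00101*, 00110*, 00111*, 01000*, 01001*, 01010*, 01100*, 01101*, 01110*, 10000*, 10100*, 11010*, 11111
[col 1] -0000, -1010, 0-000, 0-101, 0-110, 001-1, 0011-, 01-00*, 01-01*, 01-10*, 010-0*, 0100-*, 011-0*, 0110-*, 10-00
[col 2] 01--0, 01-0-
Prime implicants: -0000, -1010, 0-000, 0-101, 0-110, 001-1, 0011-, 01--0, 01-0-, 10-00, 11111
PI chart (minterm → PIs covering it):
  5 | 0-101,001-1
  6 | 0-110,0011-
  7 | 001-1,0011-
  8 | 0-000,01--0,01-0-
  9 | 01-0-  (sole → essential)
  10 | -1010,01--0
  12 | 01--0,01-0-
  13 | 0-101,01-0-
  14 | 0-110,01--0
  16 | -0000,10-00
  20 | 10-00  (sole → essential)
  31 | 11111  (sole → essential)
Essential prime implicants: 01-0-, 10-00, 11111

NO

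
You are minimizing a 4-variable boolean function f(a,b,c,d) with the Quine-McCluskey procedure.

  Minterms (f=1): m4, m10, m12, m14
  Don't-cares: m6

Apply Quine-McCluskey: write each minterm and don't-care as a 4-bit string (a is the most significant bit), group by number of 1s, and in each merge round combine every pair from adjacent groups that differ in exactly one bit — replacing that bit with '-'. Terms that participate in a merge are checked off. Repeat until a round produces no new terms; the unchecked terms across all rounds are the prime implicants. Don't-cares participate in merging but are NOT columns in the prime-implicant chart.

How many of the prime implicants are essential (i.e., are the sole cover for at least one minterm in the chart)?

2

[col 0] 0100*, 0110*, 1010*, 1100*, 1110*
[col 1] -100*, -110*, 01-0*, 1-10, 11-0*
[col 2] -1-0
Prime implicants: -1-0, 1-10
PI chart (minterm → PIs covering it):
  4 | -1-0  (sole → essential)
  10 | 1-10  (sole → essential)
  12 | -1-0  (sole → essential)
  14 | -1-0,1-10
Essential prime implicants: -1-0, 1-10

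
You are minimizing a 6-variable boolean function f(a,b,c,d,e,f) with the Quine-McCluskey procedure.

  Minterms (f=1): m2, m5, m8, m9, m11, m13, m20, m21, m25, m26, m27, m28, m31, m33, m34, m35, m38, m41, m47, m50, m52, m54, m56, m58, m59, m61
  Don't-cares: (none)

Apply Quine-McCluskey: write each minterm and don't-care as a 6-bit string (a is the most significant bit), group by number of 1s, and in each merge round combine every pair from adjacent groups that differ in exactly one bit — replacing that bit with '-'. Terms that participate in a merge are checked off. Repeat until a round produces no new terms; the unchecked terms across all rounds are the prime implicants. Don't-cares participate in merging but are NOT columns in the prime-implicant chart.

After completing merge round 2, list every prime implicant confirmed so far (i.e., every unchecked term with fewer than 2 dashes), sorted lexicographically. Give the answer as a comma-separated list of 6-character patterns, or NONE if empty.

size-2^0 implicants → 000010(✓)  000101(✓)  001000(✓)  001001(✓)  001011(✓)  001101(✓)  010100(✓)  010101(✓)  011001(✓)  011010(✓)  011011(✓)  011100(✓)  011111(✓)  100001(✓)  100010(✓)  100011(✓)  100110(✓)  101001(✓)  101111  110010(✓)  110100(✓)  110110(✓)  111000(✓)  111010(✓)  111011(✓)  111101
size-2^1 implicants → -00010  -01001  -10100  -11010(✓)  -11011(✓)  0-0101  0-1001(✓)  0-1011(✓)  00-101  001-01  0010-1(✓)  00100-  01-100  01010-  011-11  0110-1(✓)  01101-(✓)  1-0010(✓)  1-0110(✓)  10-001  100-10(✓)  1000-1  10001-  11-010  110-10(✓)  1101-0  1110-0  11101-(✓)
size-2^2 implicants → -1101-  0-10-1  1-0-10
Unchecked terms (primes): -00010, -01001, -10100, -1101-, 0-0101, 0-10-1, 00-101, 001-01, 00100-, 01-100, 01010-, 011-11, 1-0-10, 10-001, 1000-1, 10001-, 101111, 11-010, 1101-0, 1110-0, 111101

-00010, -01001, -10100, 0-0101, 00-101, 001-01, 00100-, 01-100, 01010-, 011-11, 10-001, 1000-1, 10001-, 101111, 11-010, 1101-0, 1110-0, 111101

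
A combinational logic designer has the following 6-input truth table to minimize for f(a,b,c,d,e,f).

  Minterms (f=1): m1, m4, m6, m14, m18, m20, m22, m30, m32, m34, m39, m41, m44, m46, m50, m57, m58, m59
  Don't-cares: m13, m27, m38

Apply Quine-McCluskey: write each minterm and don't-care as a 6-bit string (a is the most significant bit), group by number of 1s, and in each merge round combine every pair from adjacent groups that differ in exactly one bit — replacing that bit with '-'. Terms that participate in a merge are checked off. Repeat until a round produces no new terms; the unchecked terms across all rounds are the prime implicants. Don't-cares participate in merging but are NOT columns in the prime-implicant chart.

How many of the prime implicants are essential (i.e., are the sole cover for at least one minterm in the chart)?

Round 0: 000001 000100✓ 000110✓ 001101 001110✓ 010010✓ 010100✓ 010110✓ 011011✓ 011110✓ 100000✓ 100010✓ 100110✓ 100111✓ 101001✓ 101100✓ 101110✓ 110010✓ 111001✓ 111010✓ 111011✓
Round 1: -00110✓ -01110✓ -10010 -11011 0-0100✓ 0-0110✓ 0-1110✓ 00-110✓ 0001-0✓ 01-110✓ 010-10 0101-0✓ 1-0010 1-1001 10-110✓ 100-10 1000-0 10011- 1011-0 11-010 1110-1 11101-
Round 2: -0-110 0--110 0-01-0
PIs = {-0-110, -10010, -11011, 0--110, 0-01-0, 000001, 001101, 010-10, 1-0010, 1-1001, 100-10, 1000-0, 10011-, 1011-0, 11-010, 1110-1, 11101-}
Coverage chart:
  m1: 000001 ←essential
  m4: 0-01-0 ←essential
  m6: -0-110,0--110,0-01-0
  m14: -0-110,0--110
  m18: -10010,010-10
  m20: 0-01-0 ←essential
  m22: 0--110,0-01-0,010-10
  m30: 0--110 ←essential
  m32: 1000-0 ←essential
  m34: 1-0010,100-10,1000-0
  m39: 10011- ←essential
  m41: 1-1001 ←essential
  m44: 1011-0 ←essential
  m46: -0-110,1011-0
  m50: -10010,1-0010,11-010
  m57: 1-1001,1110-1
  m58: 11-010,11101-
  m59: -11011,1110-1,11101-
Essential: 0--110, 0-01-0, 000001, 1-1001, 1000-0, 10011-, 1011-0

7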